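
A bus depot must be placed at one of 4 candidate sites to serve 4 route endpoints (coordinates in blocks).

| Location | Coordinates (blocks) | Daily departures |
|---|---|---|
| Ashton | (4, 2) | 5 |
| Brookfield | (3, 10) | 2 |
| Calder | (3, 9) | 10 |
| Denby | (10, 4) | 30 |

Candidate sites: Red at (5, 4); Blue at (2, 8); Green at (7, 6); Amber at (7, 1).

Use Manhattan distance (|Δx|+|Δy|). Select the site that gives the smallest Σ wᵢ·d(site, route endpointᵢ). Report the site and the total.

Red, total 251 blocks

Total weighted distance at each candidate:
  Red (5, 4): total = 251
  Blue (2, 8): total = 426
  Green (7, 6): total = 271
  Amber (7, 1): total = 346
Minimum is at Red with total 251 blocks.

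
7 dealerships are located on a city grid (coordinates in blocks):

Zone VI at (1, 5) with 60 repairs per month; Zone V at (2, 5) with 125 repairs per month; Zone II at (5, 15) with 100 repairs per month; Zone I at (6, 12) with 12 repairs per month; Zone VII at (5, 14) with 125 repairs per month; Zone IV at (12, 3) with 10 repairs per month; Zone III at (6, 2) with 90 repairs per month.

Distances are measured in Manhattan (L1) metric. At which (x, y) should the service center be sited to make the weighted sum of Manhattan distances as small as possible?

(5, 5)

Manhattan distance separates: Σwᵢ(|x−xᵢ|+|y−yᵢ|) = Σwᵢ|x−xᵢ| + Σwᵢ|y−yᵢ|, so x and y are optimised independently as 1-D weighted medians.
Total weight W = 522; half = 261.
x-coordinate, sorted with cumulative weight:
  x=1 (Zone VI, w=60) cum 60
  x=2 (Zone V, w=125) cum 185
  x=5 (Zone II, w=100) cum 285  ← median
  x=5 (Zone VII, w=125) cum 410
  x=6 (Zone I, w=12) cum 422
  x=6 (Zone III, w=90) cum 512
  x=12 (Zone IV, w=10) cum 522
⇒ x* = 5
y-coordinate, sorted with cumulative weight:
  y=2 (Zone III, w=90) cum 90
  y=3 (Zone IV, w=10) cum 100
  y=5 (Zone VI, w=60) cum 160
  y=5 (Zone V, w=125) cum 285  ← median
  y=12 (Zone I, w=12) cum 297
  y=14 (Zone VII, w=125) cum 422
  y=15 (Zone II, w=100) cum 522
⇒ y* = 5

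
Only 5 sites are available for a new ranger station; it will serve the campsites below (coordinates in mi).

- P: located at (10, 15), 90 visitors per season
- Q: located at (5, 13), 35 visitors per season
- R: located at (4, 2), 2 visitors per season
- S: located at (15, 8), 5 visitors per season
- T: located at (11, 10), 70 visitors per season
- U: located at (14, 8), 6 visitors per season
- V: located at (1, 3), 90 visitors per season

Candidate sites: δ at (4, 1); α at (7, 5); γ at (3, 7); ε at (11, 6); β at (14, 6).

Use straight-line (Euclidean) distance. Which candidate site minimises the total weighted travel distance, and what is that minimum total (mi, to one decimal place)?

γ, total 2315.3 mi

Total weighted distance at each candidate:
  δ (4, 1): total = 3055.3
  α (7, 5): total = 2342.6
  γ (3, 7): total = 2315.3
  ε (11, 6): total = 2417.4
  β (14, 6): total = 2880.9
Minimum is at γ with total 2315.3 mi.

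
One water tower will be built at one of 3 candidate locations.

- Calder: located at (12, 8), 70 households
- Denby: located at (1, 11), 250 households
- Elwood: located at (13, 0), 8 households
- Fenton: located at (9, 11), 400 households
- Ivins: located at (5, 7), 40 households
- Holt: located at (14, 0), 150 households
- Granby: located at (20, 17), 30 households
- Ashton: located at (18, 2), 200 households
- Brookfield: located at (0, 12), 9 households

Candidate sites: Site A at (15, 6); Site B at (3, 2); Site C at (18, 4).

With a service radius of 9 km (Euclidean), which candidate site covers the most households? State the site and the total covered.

Site A, covering 828

Coverage radius r = 9 km; a point is covered iff (Δx)²+(Δy)² ≤ 9² = 81.
  Site A (15, 6): covers {Calder, Elwood, Fenton, Holt, Ashton} → 828
  Site B (3, 2): covers {Ivins} → 40
  Site C (18, 4): covers {Calder, Elwood, Holt, Ashton} → 428
Maximum coverage at Site A: 828 households.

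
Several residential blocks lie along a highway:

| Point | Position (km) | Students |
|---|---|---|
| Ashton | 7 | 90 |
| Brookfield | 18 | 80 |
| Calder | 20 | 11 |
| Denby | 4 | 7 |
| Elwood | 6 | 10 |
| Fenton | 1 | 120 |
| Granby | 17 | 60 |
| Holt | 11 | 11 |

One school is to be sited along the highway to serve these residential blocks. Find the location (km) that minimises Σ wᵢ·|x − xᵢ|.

x = 7

For a sum of weighted absolute distances on a line, the optimum is the weighted median (not the mean). Total weight W = 389; half-weight = 194.5.
Sort by position and accumulate weight:
  km 1 (Fenton, w=120) → cum 120
  km 4 (Denby, w=7) → cum 127
  km 6 (Elwood, w=10) → cum 137
  km 7 (Ashton, w=90) → cum 227  ≥ 194.5 → median here
  km 11 (Holt, w=11) → cum 238
  km 17 (Granby, w=60) → cum 298
  km 18 (Brookfield, w=80) → cum 378
  km 20 (Calder, w=11) → cum 389
Optimal location: km 7.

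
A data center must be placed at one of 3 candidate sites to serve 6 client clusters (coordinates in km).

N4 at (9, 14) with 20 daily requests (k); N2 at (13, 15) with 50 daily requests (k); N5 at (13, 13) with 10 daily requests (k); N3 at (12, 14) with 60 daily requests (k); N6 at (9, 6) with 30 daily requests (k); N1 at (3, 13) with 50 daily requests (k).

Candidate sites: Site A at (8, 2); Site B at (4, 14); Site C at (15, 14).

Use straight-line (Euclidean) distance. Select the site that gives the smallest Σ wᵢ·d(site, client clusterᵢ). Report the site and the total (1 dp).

Total weighted distance at each candidate:
  Site A (8, 2): total = 2544.9
  Site B (4, 14): total = 1477.1
  Site C (15, 14): total = 1336.2
Minimum is at Site C with total 1336.2 km.

Site C, total 1336.2 km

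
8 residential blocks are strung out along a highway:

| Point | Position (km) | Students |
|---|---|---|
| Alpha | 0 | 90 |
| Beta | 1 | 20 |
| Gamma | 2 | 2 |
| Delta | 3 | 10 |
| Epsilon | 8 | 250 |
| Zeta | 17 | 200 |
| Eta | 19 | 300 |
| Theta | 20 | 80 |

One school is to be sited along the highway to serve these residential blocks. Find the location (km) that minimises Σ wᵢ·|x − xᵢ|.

x = 17

For a sum of weighted absolute distances on a line, the optimum is the weighted median (not the mean). Total weight W = 952; half-weight = 476.
Sort by position and accumulate weight:
  km 0 (Alpha, w=90) → cum 90
  km 1 (Beta, w=20) → cum 110
  km 2 (Gamma, w=2) → cum 112
  km 3 (Delta, w=10) → cum 122
  km 8 (Epsilon, w=250) → cum 372
  km 17 (Zeta, w=200) → cum 572  ≥ 476 → median here
  km 19 (Eta, w=300) → cum 872
  km 20 (Theta, w=80) → cum 952
Optimal location: km 17.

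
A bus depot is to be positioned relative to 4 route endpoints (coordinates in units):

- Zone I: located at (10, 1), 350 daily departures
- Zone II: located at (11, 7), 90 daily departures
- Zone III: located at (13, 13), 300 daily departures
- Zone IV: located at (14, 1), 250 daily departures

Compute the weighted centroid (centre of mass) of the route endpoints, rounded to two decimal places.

(12.01, 5.18)

The minimiser of Σwᵢ‖p−pᵢ‖² is the weighted centroid p* = (Σwᵢpᵢ)/(Σwᵢ).
Σwᵢ = 990.
Σwᵢxᵢ = 350·10 + 90·11 + 300·13 + 250·14 = 11890.
Σwᵢyᵢ = 350·1 + 90·7 + 300·13 + 250·1 = 5130.
x* = 11890/990 = 12.01, y* = 5130/990 = 5.18.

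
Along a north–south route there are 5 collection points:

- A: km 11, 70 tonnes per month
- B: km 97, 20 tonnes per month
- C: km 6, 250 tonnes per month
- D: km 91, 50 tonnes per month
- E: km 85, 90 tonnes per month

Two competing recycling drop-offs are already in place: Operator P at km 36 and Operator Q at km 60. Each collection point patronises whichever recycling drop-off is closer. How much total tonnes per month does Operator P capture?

320

The indifferent point is the midpoint (36+60)/2 = 48; collection points left of it (closer to Operator P at 36) go to Operator P, those right go to Operator Q.
  C at 6 (w=250) → Operator P
  A at 11 (w=70) → Operator P
  E at 85 (w=90) → Operator Q
  D at 91 (w=50) → Operator Q
  B at 97 (w=20) → Operator Q
Operator P captures 320; Operator Q captures 160.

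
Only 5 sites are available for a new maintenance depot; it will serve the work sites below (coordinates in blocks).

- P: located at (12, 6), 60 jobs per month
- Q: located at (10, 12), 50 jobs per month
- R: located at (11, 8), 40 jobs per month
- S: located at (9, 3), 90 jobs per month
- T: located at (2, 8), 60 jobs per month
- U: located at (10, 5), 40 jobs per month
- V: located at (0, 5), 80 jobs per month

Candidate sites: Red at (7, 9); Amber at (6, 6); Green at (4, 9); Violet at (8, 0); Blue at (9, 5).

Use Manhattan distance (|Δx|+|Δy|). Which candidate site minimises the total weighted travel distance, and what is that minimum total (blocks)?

Blue, total 2380 blocks

Total weighted distance at each candidate:
  Red (7, 9): total = 3220
  Amber (6, 6): total = 2800
  Green (4, 9): total = 3640
  Violet (8, 0): total = 4260
  Blue (9, 5): total = 2380
Minimum is at Blue with total 2380 blocks.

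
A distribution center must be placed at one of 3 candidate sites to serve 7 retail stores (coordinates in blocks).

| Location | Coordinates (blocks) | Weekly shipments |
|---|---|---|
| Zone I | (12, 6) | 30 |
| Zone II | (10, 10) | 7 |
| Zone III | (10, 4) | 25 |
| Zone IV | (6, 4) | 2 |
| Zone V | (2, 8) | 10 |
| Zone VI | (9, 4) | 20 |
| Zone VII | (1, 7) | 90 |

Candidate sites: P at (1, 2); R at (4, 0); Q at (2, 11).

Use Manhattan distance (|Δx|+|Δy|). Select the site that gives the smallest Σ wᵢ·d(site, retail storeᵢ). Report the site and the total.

P, total 1578 blocks

Total weighted distance at each candidate:
  P (1, 2): total = 1578
  R (4, 0): total = 1974
  Q (2, 11): total = 1670
Minimum is at P with total 1578 blocks.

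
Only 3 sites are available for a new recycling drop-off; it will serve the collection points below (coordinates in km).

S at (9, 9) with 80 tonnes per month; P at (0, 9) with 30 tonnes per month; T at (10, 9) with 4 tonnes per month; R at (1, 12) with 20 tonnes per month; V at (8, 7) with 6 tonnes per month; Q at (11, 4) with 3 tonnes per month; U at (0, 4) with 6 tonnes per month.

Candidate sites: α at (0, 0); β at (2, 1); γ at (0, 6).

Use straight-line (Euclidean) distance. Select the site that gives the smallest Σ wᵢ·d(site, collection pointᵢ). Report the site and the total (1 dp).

Total weighted distance at each candidate:
  α (0, 0): total = 1705.8
  β (2, 1): total = 1465.0
  γ (0, 6): total = 1106.3
Minimum is at γ with total 1106.3 km.

γ, total 1106.3 km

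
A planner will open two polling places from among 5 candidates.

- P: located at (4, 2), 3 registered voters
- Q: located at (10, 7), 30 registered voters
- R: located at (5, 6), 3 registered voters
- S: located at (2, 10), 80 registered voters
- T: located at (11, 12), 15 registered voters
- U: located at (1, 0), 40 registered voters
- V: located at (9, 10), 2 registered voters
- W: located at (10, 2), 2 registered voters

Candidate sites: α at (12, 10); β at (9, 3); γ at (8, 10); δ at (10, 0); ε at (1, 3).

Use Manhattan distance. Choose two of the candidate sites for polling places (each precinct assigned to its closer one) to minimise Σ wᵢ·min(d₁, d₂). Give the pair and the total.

{γ, ε}, total 880

Evaluate every pair (each demand assigned to the nearer of the two):
  {γ, ε}: total = 880
  {α, ε}: total = 1014
  {γ, δ}: total = 1116
  {β, ε}: total = 1126
  {β, γ}: total = 1190
  {δ, ε}: total = 1224
  {α, δ}: total = 1422
  {α, γ}: total = 1434
  {α, β}: total = 1484
  {β, δ}: total = 1852
Best pair: {γ, ε} with total 880.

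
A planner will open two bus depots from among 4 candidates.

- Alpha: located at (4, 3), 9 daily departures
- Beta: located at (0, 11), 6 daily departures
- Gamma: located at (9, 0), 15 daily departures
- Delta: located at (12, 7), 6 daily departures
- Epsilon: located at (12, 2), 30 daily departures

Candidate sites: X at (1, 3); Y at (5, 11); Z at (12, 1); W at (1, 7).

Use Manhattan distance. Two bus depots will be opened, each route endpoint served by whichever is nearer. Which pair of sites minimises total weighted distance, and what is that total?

{X, Z}, total 207

Evaluate every pair (each demand assigned to the nearer of the two):
  {X, Z}: total = 207
  {Z, W}: total = 219
  {Y, Z}: total = 237
  {X, Y}: total = 648
  {X, W}: total = 648
  {Y, W}: total = 864
Best pair: {X, Z} with total 207.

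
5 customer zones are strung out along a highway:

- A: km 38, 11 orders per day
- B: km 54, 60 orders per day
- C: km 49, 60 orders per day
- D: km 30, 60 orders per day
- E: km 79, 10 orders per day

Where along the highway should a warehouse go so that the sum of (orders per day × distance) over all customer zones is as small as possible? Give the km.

x = 49

For a sum of weighted absolute distances on a line, the optimum is the weighted median (not the mean). Total weight W = 201; half-weight = 100.5.
Sort by position and accumulate weight:
  km 30 (D, w=60) → cum 60
  km 38 (A, w=11) → cum 71
  km 49 (C, w=60) → cum 131  ≥ 100.5 → median here
  km 54 (B, w=60) → cum 191
  km 79 (E, w=10) → cum 201
Optimal location: km 49.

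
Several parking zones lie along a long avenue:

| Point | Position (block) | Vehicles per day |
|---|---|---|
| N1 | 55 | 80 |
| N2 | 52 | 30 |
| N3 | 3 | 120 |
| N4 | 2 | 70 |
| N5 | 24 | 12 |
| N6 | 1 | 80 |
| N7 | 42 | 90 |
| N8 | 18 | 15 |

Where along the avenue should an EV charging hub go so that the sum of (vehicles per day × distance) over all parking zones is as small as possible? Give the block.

For a sum of weighted absolute distances on a line, the optimum is the weighted median (not the mean). Total weight W = 497; half-weight = 248.5.
Sort by position and accumulate weight:
  block 1 (N6, w=80) → cum 80
  block 2 (N4, w=70) → cum 150
  block 3 (N3, w=120) → cum 270  ≥ 248.5 → median here
  block 18 (N8, w=15) → cum 285
  block 24 (N5, w=12) → cum 297
  block 42 (N7, w=90) → cum 387
  block 52 (N2, w=30) → cum 417
  block 55 (N1, w=80) → cum 497
Optimal location: block 3.

x = 3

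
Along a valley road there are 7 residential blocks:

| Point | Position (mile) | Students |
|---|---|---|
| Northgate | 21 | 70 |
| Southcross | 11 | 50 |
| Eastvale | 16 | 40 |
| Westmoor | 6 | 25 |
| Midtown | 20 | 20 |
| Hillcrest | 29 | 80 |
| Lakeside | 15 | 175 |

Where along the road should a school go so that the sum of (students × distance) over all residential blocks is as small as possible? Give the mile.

For a sum of weighted absolute distances on a line, the optimum is the weighted median (not the mean). Total weight W = 460; half-weight = 230.
Sort by position and accumulate weight:
  mile 6 (Westmoor, w=25) → cum 25
  mile 11 (Southcross, w=50) → cum 75
  mile 15 (Lakeside, w=175) → cum 250  ≥ 230 → median here
  mile 16 (Eastvale, w=40) → cum 290
  mile 20 (Midtown, w=20) → cum 310
  mile 21 (Northgate, w=70) → cum 380
  mile 29 (Hillcrest, w=80) → cum 460
Optimal location: mile 15.

x = 15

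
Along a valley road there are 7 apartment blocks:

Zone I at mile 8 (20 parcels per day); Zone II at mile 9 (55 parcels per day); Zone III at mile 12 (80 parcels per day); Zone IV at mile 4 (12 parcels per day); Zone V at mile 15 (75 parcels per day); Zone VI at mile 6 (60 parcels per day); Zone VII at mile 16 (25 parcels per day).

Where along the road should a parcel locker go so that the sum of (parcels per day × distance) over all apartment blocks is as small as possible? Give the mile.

For a sum of weighted absolute distances on a line, the optimum is the weighted median (not the mean). Total weight W = 327; half-weight = 163.5.
Sort by position and accumulate weight:
  mile 4 (Zone IV, w=12) → cum 12
  mile 6 (Zone VI, w=60) → cum 72
  mile 8 (Zone I, w=20) → cum 92
  mile 9 (Zone II, w=55) → cum 147
  mile 12 (Zone III, w=80) → cum 227  ≥ 163.5 → median here
  mile 15 (Zone V, w=75) → cum 302
  mile 16 (Zone VII, w=25) → cum 327
Optimal location: mile 12.

x = 12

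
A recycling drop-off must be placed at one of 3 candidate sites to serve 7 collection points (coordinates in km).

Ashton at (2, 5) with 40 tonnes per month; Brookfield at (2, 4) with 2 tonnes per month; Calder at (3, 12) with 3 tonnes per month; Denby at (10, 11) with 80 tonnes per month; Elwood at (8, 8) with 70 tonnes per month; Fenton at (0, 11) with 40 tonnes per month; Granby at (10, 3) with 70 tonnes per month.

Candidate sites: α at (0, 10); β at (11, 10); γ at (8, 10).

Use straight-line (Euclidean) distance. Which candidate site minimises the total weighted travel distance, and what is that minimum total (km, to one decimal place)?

Total weighted distance at each candidate:
  α (0, 10): total = 2514.6
  β (11, 10): total = 1760.5
  γ (8, 10): total = 1496.5
Minimum is at γ with total 1496.5 km.

γ, total 1496.5 km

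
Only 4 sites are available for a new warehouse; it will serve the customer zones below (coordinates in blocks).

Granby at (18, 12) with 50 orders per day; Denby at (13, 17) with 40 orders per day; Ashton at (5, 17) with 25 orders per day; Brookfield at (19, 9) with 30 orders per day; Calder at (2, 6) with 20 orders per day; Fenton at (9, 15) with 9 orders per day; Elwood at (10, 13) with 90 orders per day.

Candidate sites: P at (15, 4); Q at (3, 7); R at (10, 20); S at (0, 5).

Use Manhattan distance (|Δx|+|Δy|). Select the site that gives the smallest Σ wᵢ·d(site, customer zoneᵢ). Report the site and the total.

R, total 2964 blocks

Total weighted distance at each candidate:
  P (15, 4): total = 3708
  Q (3, 7): total = 3976
  R (10, 20): total = 2964
  S (0, 5): total = 5216
Minimum is at R with total 2964 blocks.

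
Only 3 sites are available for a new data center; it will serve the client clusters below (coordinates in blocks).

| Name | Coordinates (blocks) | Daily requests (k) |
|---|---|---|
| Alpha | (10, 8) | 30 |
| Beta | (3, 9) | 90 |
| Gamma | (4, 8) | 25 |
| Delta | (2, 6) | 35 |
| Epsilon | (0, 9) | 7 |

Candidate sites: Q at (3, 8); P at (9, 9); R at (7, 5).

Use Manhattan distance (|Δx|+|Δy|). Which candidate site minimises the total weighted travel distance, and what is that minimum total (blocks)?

Total weighted distance at each candidate:
  Q (3, 8): total = 458
  P (9, 9): total = 1163
  R (7, 5): total = 1337
Minimum is at Q with total 458 blocks.

Q, total 458 blocks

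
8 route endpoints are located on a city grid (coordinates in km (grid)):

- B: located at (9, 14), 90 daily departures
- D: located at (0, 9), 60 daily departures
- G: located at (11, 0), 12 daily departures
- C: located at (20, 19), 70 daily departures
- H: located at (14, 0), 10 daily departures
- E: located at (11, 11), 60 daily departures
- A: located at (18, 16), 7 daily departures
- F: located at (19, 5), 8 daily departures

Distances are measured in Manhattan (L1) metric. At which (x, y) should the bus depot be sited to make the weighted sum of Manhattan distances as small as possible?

Manhattan distance separates: Σwᵢ(|x−xᵢ|+|y−yᵢ|) = Σwᵢ|x−xᵢ| + Σwᵢ|y−yᵢ|, so x and y are optimised independently as 1-D weighted medians.
Total weight W = 317; half = 158.5.
x-coordinate, sorted with cumulative weight:
  x=0 (D, w=60) cum 60
  x=9 (B, w=90) cum 150
  x=11 (G, w=12) cum 162  ← median
  x=11 (E, w=60) cum 222
  x=14 (H, w=10) cum 232
  x=18 (A, w=7) cum 239
  x=19 (F, w=8) cum 247
  x=20 (C, w=70) cum 317
⇒ x* = 11
y-coordinate, sorted with cumulative weight:
  y=0 (G, w=12) cum 12
  y=0 (H, w=10) cum 22
  y=5 (F, w=8) cum 30
  y=9 (D, w=60) cum 90
  y=11 (E, w=60) cum 150
  y=14 (B, w=90) cum 240  ← median
  y=16 (A, w=7) cum 247
  y=19 (C, w=70) cum 317
⇒ y* = 14

(11, 14)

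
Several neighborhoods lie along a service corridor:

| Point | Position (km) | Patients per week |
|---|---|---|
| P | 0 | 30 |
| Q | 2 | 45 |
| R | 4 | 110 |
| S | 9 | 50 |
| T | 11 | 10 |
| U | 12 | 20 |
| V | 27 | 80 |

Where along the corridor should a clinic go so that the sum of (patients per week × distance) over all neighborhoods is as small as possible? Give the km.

For a sum of weighted absolute distances on a line, the optimum is the weighted median (not the mean). Total weight W = 345; half-weight = 172.5.
Sort by position and accumulate weight:
  km 0 (P, w=30) → cum 30
  km 2 (Q, w=45) → cum 75
  km 4 (R, w=110) → cum 185  ≥ 172.5 → median here
  km 9 (S, w=50) → cum 235
  km 11 (T, w=10) → cum 245
  km 12 (U, w=20) → cum 265
  km 27 (V, w=80) → cum 345
Optimal location: km 4.

x = 4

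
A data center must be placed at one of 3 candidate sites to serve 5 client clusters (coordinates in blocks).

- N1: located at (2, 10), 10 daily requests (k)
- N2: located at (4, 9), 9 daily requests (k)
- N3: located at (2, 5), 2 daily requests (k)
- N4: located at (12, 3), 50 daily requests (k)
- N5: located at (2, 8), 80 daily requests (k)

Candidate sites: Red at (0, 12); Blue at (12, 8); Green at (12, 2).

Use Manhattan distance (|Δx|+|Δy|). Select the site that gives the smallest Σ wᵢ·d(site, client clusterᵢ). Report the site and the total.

Blue, total 1277 blocks

Total weighted distance at each candidate:
  Red (0, 12): total = 1651
  Blue (12, 8): total = 1277
  Green (12, 2): total = 1671
Minimum is at Blue with total 1277 blocks.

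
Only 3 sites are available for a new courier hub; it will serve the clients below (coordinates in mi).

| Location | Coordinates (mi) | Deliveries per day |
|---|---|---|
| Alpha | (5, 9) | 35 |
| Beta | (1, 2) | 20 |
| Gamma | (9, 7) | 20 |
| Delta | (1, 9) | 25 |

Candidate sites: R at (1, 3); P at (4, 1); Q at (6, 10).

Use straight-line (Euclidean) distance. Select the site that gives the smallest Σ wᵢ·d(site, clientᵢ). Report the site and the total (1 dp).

Total weighted distance at each candidate:
  R (1, 3): total = 601.3
  P (4, 1): total = 715.2
  Q (6, 10): total = 450.5
Minimum is at Q with total 450.5 mi.

Q, total 450.5 mi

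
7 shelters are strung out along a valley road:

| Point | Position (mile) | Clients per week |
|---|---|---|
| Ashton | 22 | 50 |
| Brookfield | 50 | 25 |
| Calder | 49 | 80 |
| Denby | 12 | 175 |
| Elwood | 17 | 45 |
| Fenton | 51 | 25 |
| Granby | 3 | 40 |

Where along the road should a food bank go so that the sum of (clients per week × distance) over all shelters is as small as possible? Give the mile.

x = 17

For a sum of weighted absolute distances on a line, the optimum is the weighted median (not the mean). Total weight W = 440; half-weight = 220.
Sort by position and accumulate weight:
  mile 3 (Granby, w=40) → cum 40
  mile 12 (Denby, w=175) → cum 215
  mile 17 (Elwood, w=45) → cum 260  ≥ 220 → median here
  mile 22 (Ashton, w=50) → cum 310
  mile 49 (Calder, w=80) → cum 390
  mile 50 (Brookfield, w=25) → cum 415
  mile 51 (Fenton, w=25) → cum 440
Optimal location: mile 17.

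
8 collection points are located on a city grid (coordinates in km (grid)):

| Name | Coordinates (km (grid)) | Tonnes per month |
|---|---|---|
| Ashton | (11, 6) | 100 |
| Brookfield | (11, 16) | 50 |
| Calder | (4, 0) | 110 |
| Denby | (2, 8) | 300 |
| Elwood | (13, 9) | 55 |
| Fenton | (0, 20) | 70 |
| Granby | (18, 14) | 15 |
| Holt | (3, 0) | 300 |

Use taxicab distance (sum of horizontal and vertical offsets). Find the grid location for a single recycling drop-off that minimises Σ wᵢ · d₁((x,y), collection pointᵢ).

Manhattan distance separates: Σwᵢ(|x−xᵢ|+|y−yᵢ|) = Σwᵢ|x−xᵢ| + Σwᵢ|y−yᵢ|, so x and y are optimised independently as 1-D weighted medians.
Total weight W = 1000; half = 500.
x-coordinate, sorted with cumulative weight:
  x=0 (Fenton, w=70) cum 70
  x=2 (Denby, w=300) cum 370
  x=3 (Holt, w=300) cum 670  ← median
  x=4 (Calder, w=110) cum 780
  x=11 (Ashton, w=100) cum 880
  x=11 (Brookfield, w=50) cum 930
  x=13 (Elwood, w=55) cum 985
  x=18 (Granby, w=15) cum 1000
⇒ x* = 3
y-coordinate, sorted with cumulative weight:
  y=0 (Calder, w=110) cum 110
  y=0 (Holt, w=300) cum 410
  y=6 (Ashton, w=100) cum 510  ← median
  y=8 (Denby, w=300) cum 810
  y=9 (Elwood, w=55) cum 865
  y=14 (Granby, w=15) cum 880
  y=16 (Brookfield, w=50) cum 930
  y=20 (Fenton, w=70) cum 1000
⇒ y* = 6

(3, 6)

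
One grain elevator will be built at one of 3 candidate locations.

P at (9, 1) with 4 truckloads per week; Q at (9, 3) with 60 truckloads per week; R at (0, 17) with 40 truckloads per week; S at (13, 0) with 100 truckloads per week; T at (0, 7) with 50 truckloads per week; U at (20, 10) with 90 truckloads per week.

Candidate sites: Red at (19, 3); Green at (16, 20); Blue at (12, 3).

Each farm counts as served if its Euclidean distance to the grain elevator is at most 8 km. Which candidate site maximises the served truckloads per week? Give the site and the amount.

Coverage radius r = 8 km; a point is covered iff (Δx)²+(Δy)² ≤ 8² = 64.
  Red (19, 3): covers {S, U} → 190
  Green (16, 20): covers {none} → 0
  Blue (12, 3): covers {P, Q, S} → 164
Maximum coverage at Red: 190 truckloads per week.

Red, covering 190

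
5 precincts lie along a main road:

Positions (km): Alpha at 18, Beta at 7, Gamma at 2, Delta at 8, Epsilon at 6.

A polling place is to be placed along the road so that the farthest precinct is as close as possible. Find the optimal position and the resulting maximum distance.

location 10, max distance 8

The 1-center on a line is the midpoint of the two extreme points: leftmost at 2, rightmost at 18.
Optimal location = (2 + 18)/2 = 10; maximum distance = (18 − 2)/2 = 8.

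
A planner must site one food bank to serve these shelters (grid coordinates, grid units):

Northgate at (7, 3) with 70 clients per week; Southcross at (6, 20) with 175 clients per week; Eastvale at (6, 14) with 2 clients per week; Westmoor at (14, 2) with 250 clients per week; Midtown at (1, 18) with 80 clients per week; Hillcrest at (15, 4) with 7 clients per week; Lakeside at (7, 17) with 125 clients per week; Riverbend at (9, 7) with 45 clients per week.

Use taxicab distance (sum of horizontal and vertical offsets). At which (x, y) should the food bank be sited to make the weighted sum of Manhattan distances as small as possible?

Manhattan distance separates: Σwᵢ(|x−xᵢ|+|y−yᵢ|) = Σwᵢ|x−xᵢ| + Σwᵢ|y−yᵢ|, so x and y are optimised independently as 1-D weighted medians.
Total weight W = 754; half = 377.
x-coordinate, sorted with cumulative weight:
  x=1 (Midtown, w=80) cum 80
  x=6 (Southcross, w=175) cum 255
  x=6 (Eastvale, w=2) cum 257
  x=7 (Northgate, w=70) cum 327
  x=7 (Lakeside, w=125) cum 452  ← median
  x=9 (Riverbend, w=45) cum 497
  x=14 (Westmoor, w=250) cum 747
  x=15 (Hillcrest, w=7) cum 754
⇒ x* = 7
y-coordinate, sorted with cumulative weight:
  y=2 (Westmoor, w=250) cum 250
  y=3 (Northgate, w=70) cum 320
  y=4 (Hillcrest, w=7) cum 327
  y=7 (Riverbend, w=45) cum 372
  y=14 (Eastvale, w=2) cum 374
  y=17 (Lakeside, w=125) cum 499  ← median
  y=18 (Midtown, w=80) cum 579
  y=20 (Southcross, w=175) cum 754
⇒ y* = 17

(7, 17)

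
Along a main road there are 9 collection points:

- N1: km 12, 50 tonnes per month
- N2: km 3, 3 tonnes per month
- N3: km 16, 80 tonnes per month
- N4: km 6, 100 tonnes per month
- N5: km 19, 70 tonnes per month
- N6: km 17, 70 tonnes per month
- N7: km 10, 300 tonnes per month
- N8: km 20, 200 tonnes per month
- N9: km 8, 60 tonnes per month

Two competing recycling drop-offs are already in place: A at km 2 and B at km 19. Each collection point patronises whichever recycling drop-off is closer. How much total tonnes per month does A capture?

The indifferent point is the midpoint (2+19)/2 = 10.5; collection points left of it (closer to A at 2) go to A, those right go to B.
  N2 at 3 (w=3) → A
  N4 at 6 (w=100) → A
  N9 at 8 (w=60) → A
  N7 at 10 (w=300) → A
  N1 at 12 (w=50) → B
  N3 at 16 (w=80) → B
  N6 at 17 (w=70) → B
  N5 at 19 (w=70) → B
  N8 at 20 (w=200) → B
A captures 463; B captures 470.

463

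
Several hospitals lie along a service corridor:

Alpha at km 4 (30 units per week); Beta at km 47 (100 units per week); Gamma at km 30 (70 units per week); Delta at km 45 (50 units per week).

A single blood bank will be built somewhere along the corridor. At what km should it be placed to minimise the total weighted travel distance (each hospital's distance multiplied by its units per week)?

x = 45

For a sum of weighted absolute distances on a line, the optimum is the weighted median (not the mean). Total weight W = 250; half-weight = 125.
Sort by position and accumulate weight:
  km 4 (Alpha, w=30) → cum 30
  km 30 (Gamma, w=70) → cum 100
  km 45 (Delta, w=50) → cum 150  ≥ 125 → median here
  km 47 (Beta, w=100) → cum 250
Optimal location: km 45.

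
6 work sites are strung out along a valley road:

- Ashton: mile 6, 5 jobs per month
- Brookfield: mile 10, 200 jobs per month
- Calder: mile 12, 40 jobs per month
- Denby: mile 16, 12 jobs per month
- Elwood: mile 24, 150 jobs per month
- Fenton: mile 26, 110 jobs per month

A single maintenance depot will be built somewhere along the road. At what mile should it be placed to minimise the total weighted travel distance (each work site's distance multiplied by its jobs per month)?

x = 24

For a sum of weighted absolute distances on a line, the optimum is the weighted median (not the mean). Total weight W = 517; half-weight = 258.5.
Sort by position and accumulate weight:
  mile 6 (Ashton, w=5) → cum 5
  mile 10 (Brookfield, w=200) → cum 205
  mile 12 (Calder, w=40) → cum 245
  mile 16 (Denby, w=12) → cum 257
  mile 24 (Elwood, w=150) → cum 407  ≥ 258.5 → median here
  mile 26 (Fenton, w=110) → cum 517
Optimal location: mile 24.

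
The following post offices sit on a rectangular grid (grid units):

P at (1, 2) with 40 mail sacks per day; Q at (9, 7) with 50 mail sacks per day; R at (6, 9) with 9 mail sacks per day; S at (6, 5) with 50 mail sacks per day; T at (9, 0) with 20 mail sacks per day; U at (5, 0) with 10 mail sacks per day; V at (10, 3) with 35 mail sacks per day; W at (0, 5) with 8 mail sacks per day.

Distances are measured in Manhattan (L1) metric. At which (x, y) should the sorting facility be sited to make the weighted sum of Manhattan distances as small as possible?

Manhattan distance separates: Σwᵢ(|x−xᵢ|+|y−yᵢ|) = Σwᵢ|x−xᵢ| + Σwᵢ|y−yᵢ|, so x and y are optimised independently as 1-D weighted medians.
Total weight W = 222; half = 111.
x-coordinate, sorted with cumulative weight:
  x=0 (W, w=8) cum 8
  x=1 (P, w=40) cum 48
  x=5 (U, w=10) cum 58
  x=6 (R, w=9) cum 67
  x=6 (S, w=50) cum 117  ← median
  x=9 (Q, w=50) cum 167
  x=9 (T, w=20) cum 187
  x=10 (V, w=35) cum 222
⇒ x* = 6
y-coordinate, sorted with cumulative weight:
  y=0 (T, w=20) cum 20
  y=0 (U, w=10) cum 30
  y=2 (P, w=40) cum 70
  y=3 (V, w=35) cum 105
  y=5 (S, w=50) cum 155  ← median
  y=5 (W, w=8) cum 163
  y=7 (Q, w=50) cum 213
  y=9 (R, w=9) cum 222
⇒ y* = 5

(6, 5)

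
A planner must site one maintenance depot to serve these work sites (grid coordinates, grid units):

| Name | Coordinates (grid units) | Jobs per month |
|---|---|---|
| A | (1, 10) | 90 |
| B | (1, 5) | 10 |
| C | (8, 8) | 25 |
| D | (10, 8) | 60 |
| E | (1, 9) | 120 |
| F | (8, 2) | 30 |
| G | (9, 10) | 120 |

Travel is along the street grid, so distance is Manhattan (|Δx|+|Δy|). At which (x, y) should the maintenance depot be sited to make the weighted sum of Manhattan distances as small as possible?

Manhattan distance separates: Σwᵢ(|x−xᵢ|+|y−yᵢ|) = Σwᵢ|x−xᵢ| + Σwᵢ|y−yᵢ|, so x and y are optimised independently as 1-D weighted medians.
Total weight W = 455; half = 227.5.
x-coordinate, sorted with cumulative weight:
  x=1 (A, w=90) cum 90
  x=1 (B, w=10) cum 100
  x=1 (E, w=120) cum 220
  x=8 (C, w=25) cum 245  ← median
  x=8 (F, w=30) cum 275
  x=9 (G, w=120) cum 395
  x=10 (D, w=60) cum 455
⇒ x* = 8
y-coordinate, sorted with cumulative weight:
  y=2 (F, w=30) cum 30
  y=5 (B, w=10) cum 40
  y=8 (C, w=25) cum 65
  y=8 (D, w=60) cum 125
  y=9 (E, w=120) cum 245  ← median
  y=10 (A, w=90) cum 335
  y=10 (G, w=120) cum 455
⇒ y* = 9

(8, 9)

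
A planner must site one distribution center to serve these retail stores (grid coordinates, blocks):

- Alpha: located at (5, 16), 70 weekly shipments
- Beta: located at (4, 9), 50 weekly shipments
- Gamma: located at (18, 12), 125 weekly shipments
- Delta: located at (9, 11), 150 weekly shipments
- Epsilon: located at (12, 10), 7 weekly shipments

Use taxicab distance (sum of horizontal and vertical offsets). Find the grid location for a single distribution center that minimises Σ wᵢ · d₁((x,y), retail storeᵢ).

(9, 11)

Manhattan distance separates: Σwᵢ(|x−xᵢ|+|y−yᵢ|) = Σwᵢ|x−xᵢ| + Σwᵢ|y−yᵢ|, so x and y are optimised independently as 1-D weighted medians.
Total weight W = 402; half = 201.
x-coordinate, sorted with cumulative weight:
  x=4 (Beta, w=50) cum 50
  x=5 (Alpha, w=70) cum 120
  x=9 (Delta, w=150) cum 270  ← median
  x=12 (Epsilon, w=7) cum 277
  x=18 (Gamma, w=125) cum 402
⇒ x* = 9
y-coordinate, sorted with cumulative weight:
  y=9 (Beta, w=50) cum 50
  y=10 (Epsilon, w=7) cum 57
  y=11 (Delta, w=150) cum 207  ← median
  y=12 (Gamma, w=125) cum 332
  y=16 (Alpha, w=70) cum 402
⇒ y* = 11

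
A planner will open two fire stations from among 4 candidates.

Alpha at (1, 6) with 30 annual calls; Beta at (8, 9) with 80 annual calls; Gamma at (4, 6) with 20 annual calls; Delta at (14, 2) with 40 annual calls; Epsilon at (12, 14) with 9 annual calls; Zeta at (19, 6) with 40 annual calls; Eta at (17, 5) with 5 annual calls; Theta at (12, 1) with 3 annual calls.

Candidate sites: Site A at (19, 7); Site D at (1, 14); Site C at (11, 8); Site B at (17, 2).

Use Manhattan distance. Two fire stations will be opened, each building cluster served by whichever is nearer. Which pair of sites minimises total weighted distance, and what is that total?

Evaluate every pair (each demand assigned to the nearer of the two):
  {Site C, Site B}: total = 1316
  {Site A, Site C}: total = 1367
  {Site D, Site C}: total = 1632
  {Site D, Site B}: total = 1912
  {Site A, Site D}: total = 2018
  {Site A, Site B}: total = 2249
Best pair: {Site C, Site B} with total 1316.

{Site C, Site B}, total 1316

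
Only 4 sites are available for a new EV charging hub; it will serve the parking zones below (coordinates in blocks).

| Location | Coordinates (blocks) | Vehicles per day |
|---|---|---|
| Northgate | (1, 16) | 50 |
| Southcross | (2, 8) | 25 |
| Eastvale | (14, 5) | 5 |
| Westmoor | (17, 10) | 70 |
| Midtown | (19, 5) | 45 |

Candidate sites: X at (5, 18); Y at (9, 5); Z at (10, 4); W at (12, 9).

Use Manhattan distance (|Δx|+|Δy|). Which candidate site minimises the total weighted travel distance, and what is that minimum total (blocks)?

W, total 2120 blocks

Total weighted distance at each candidate:
  X (5, 18): total = 3350
  Y (9, 5): total = 2585
  Z (10, 4): total = 2735
  W (12, 9): total = 2120
Minimum is at W with total 2120 blocks.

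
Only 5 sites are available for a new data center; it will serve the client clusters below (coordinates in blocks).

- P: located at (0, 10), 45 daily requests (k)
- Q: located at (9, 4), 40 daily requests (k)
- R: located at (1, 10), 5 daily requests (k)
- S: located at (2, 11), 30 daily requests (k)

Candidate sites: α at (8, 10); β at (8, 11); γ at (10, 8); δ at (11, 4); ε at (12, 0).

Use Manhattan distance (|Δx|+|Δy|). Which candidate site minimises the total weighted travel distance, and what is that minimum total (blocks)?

α, total 885 blocks

Total weighted distance at each candidate:
  α (8, 10): total = 885
  β (8, 11): total = 945
  γ (10, 8): total = 1125
  δ (11, 4): total = 1405
  ε (12, 0): total = 2005
Minimum is at α with total 885 blocks.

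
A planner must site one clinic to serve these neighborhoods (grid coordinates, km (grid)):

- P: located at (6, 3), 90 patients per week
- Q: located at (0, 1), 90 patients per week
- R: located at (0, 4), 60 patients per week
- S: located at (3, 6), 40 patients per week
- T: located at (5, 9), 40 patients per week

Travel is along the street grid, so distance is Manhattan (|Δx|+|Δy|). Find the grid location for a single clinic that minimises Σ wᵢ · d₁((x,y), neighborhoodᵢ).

Manhattan distance separates: Σwᵢ(|x−xᵢ|+|y−yᵢ|) = Σwᵢ|x−xᵢ| + Σwᵢ|y−yᵢ|, so x and y are optimised independently as 1-D weighted medians.
Total weight W = 320; half = 160.
x-coordinate, sorted with cumulative weight:
  x=0 (Q, w=90) cum 90
  x=0 (R, w=60) cum 150
  x=3 (S, w=40) cum 190  ← median
  x=5 (T, w=40) cum 230
  x=6 (P, w=90) cum 320
⇒ x* = 3
y-coordinate, sorted with cumulative weight:
  y=1 (Q, w=90) cum 90
  y=3 (P, w=90) cum 180  ← median
  y=4 (R, w=60) cum 240
  y=6 (S, w=40) cum 280
  y=9 (T, w=40) cum 320
⇒ y* = 3

(3, 3)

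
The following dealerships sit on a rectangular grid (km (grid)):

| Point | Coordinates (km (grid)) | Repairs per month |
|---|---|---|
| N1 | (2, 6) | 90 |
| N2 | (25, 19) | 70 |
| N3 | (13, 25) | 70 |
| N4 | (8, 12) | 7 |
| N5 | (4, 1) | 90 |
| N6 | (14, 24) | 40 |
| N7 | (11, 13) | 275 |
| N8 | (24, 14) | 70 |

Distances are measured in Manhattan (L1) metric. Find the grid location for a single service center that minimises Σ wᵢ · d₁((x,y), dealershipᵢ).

(11, 13)

Manhattan distance separates: Σwᵢ(|x−xᵢ|+|y−yᵢ|) = Σwᵢ|x−xᵢ| + Σwᵢ|y−yᵢ|, so x and y are optimised independently as 1-D weighted medians.
Total weight W = 712; half = 356.
x-coordinate, sorted with cumulative weight:
  x=2 (N1, w=90) cum 90
  x=4 (N5, w=90) cum 180
  x=8 (N4, w=7) cum 187
  x=11 (N7, w=275) cum 462  ← median
  x=13 (N3, w=70) cum 532
  x=14 (N6, w=40) cum 572
  x=24 (N8, w=70) cum 642
  x=25 (N2, w=70) cum 712
⇒ x* = 11
y-coordinate, sorted with cumulative weight:
  y=1 (N5, w=90) cum 90
  y=6 (N1, w=90) cum 180
  y=12 (N4, w=7) cum 187
  y=13 (N7, w=275) cum 462  ← median
  y=14 (N8, w=70) cum 532
  y=19 (N2, w=70) cum 602
  y=24 (N6, w=40) cum 642
  y=25 (N3, w=70) cum 712
⇒ y* = 13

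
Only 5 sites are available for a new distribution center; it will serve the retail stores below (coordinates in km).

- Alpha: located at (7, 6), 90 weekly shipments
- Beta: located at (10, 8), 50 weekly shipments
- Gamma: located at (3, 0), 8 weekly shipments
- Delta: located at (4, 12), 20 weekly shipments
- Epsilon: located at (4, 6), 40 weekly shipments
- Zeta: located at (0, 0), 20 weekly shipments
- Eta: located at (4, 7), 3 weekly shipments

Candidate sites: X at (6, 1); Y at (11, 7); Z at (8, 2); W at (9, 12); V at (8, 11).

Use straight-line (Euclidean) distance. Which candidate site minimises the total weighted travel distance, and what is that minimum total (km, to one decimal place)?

Total weighted distance at each candidate:
  X (6, 1): total = 1467.0
  Y (11, 7): total = 1263.5
  Z (8, 2): total = 1356.2
  W (9, 12): total = 1616.3
  V (8, 11): total = 1363.4
Minimum is at Y with total 1263.5 km.

Y, total 1263.5 km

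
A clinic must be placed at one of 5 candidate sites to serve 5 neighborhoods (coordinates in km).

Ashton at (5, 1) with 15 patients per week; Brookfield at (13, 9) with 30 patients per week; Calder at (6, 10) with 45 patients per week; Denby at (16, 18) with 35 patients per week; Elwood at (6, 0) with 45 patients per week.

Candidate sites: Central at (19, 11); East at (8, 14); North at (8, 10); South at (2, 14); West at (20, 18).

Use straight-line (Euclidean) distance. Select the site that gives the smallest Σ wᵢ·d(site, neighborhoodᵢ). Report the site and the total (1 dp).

Total weighted distance at each candidate:
  Central (19, 11): total = 2067.4
  East (8, 14): total = 1562.9
  North (8, 10): total = 1240.2
  South (2, 14): total = 1982.0
  West (20, 18): total = 2573.9
Minimum is at North with total 1240.2 km.

North, total 1240.2 km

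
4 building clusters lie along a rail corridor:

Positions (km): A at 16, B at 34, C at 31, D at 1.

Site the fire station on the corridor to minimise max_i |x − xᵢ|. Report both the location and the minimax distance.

The 1-center on a line is the midpoint of the two extreme points: leftmost at 1, rightmost at 34.
Optimal location = (1 + 34)/2 = 17.5; maximum distance = (34 − 1)/2 = 16.5.

location 17.5, max distance 16.5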